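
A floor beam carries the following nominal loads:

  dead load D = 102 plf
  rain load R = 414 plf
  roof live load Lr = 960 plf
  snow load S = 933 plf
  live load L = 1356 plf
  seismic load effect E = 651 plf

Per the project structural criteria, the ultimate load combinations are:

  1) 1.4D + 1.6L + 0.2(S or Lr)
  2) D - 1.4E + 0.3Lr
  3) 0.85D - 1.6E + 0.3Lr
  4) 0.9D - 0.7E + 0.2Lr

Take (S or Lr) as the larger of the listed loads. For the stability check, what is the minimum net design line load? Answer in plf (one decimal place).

(S or Lr) → Lr = 960 plf.
1) 1.4(102) + 1.6(1356) + 0.2(960) = 142.8 + 2169.6 + 192.0 = 2504.4
2) 1.0(102) - 1.4(651) + 0.3(960) = 102.0 - 911.4 + 288.0 = -521.4
3) 0.85(102) - 1.6(651) + 0.3(960) = 86.7 - 1041.6 + 288.0 = -666.9
4) 0.9(102) - 0.7(651) + 0.2(960) = 91.8 - 455.7 + 192.0 = -171.9
Combination 3 gives the minimum: -666.9 plf.

-666.9 plf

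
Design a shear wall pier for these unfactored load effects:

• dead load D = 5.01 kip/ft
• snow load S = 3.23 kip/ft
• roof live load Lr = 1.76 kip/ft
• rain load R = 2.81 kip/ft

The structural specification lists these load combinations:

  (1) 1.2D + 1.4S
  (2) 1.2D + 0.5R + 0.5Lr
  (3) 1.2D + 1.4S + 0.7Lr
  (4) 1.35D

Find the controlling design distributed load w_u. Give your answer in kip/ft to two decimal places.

(1) 1.2(5.01) + 1.4(3.23) = 6.01 + 4.52 = 10.53
(2) 1.2(5.01) + 0.5(2.81) + 0.5(1.76) = 6.01 + 1.41 + 0.88 = 8.30
(3) 1.2(5.01) + 1.4(3.23) + 0.7(1.76) = 11.77
(4) 1.35(5.01) = 6.76
The controlling combination is 3, giving 11.77 kip/ft.

11.77 kip/ft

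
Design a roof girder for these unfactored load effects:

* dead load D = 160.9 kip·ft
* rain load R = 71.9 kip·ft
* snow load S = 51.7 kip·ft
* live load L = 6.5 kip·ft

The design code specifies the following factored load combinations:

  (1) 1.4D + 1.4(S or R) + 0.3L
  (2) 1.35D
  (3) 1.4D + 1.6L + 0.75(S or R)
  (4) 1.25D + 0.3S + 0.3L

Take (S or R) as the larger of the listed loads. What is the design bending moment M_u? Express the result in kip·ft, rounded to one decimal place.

(S or R) → R = 71.9 kip·ft.
(1) 1.4(160.9) + 1.4(71.9) + 0.3(6.5) = 327.9
(2) 1.35(160.9) = 217.2
(3) 1.4(160.9) + 1.6(6.5) + 0.75(71.9) = 225.3 + 10.4 + 53.9 = 289.6
(4) 1.25(160.9) + 0.3(51.7) + 0.3(6.5) = 201.1 + 15.5 + 2.0 = 218.6
The controlling combination is 1, giving 327.9 kip·ft.

327.9 kip·ft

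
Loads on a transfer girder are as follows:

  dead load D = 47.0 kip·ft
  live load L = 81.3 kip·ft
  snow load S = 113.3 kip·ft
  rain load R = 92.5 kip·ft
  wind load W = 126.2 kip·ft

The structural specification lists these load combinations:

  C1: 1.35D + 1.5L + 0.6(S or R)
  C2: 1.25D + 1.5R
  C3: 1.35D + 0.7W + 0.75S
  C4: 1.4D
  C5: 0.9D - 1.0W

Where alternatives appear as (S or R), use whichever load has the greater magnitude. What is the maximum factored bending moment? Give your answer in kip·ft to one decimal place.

253.4 kip·ft

(S or R) → S = 113.3 kip·ft.
C1: 1.35(47.0) + 1.5(81.3) + 0.6(113.3) = 253.4
C2: 1.25(47.0) + 1.5(92.5) = 197.5
C3: 1.35(47.0) + 0.7(126.2) + 0.75(113.3) = 63.5 + 88.3 + 85.0 = 236.8
C4: 1.4(47.0) = 65.8
C5: 0.9(47.0) - 1.0(126.2) = 42.3 - 126.2 = -83.9
Combination 1 governs: M_u = 253.4 kip·ft.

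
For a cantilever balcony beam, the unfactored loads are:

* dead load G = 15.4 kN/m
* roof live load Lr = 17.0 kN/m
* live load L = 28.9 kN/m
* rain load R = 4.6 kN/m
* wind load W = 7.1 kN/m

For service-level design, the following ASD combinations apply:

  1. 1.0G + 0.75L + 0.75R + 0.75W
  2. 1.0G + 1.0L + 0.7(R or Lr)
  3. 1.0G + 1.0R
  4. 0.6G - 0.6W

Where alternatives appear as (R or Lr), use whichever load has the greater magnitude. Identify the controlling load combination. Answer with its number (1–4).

Combination 2

(R or Lr) → Lr = 17.0 kN/m.
1. 1.0(15.4) + 0.75(28.9) + 0.75(4.6) + 0.75(7.1) = 45.85
2. 1.0(15.4) + 1.0(28.9) + 0.7(17.0) = 15.40 + 28.90 + 11.90 = 56.20
3. 1.0(15.4) + 1.0(4.6) = 15.40 + 4.60 = 20.00
4. 0.6(15.4) - 0.6(7.1) = 9.24 - 4.26 = 4.98
The largest value is 56.20 kN/m from combination 2.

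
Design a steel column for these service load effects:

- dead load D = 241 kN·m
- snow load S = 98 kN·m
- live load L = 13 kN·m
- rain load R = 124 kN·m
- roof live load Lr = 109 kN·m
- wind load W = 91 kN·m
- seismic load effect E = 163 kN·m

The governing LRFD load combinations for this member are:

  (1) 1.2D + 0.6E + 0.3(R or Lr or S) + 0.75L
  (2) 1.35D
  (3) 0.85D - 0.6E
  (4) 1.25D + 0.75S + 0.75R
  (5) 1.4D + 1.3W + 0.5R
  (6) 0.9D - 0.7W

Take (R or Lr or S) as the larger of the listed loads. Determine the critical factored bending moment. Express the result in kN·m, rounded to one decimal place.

(R or Lr or S) → R = 124 kN·m.
(1) 1.2(241) + 0.6(163) + 0.3(124) + 0.75(13) = 289.2 + 97.8 + 37.2 + 9.8 = 434.0
(2) 1.35(241) = 325.4
(3) 0.85(241) - 0.6(163) = 204.9 - 97.8 = 107.1
(4) 1.25(241) + 0.75(98) + 0.75(124) = 301.3 + 73.5 + 93.0 = 467.8
(5) 1.4(241) + 1.3(91) + 0.5(124) = 337.4 + 118.3 + 62.0 = 517.7
(6) 0.9(241) - 0.7(91) = 216.9 - 63.7 = 153.2
Maximum is from combination 5.

517.7 kN·m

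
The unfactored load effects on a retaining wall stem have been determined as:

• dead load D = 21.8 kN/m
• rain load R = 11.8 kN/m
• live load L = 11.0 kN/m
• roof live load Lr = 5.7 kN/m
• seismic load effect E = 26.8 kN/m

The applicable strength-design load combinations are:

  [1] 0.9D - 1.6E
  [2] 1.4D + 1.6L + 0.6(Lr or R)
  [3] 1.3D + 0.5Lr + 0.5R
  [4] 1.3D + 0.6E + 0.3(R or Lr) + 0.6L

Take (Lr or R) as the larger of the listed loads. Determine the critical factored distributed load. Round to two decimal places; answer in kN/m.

55.20 kN/m

(Lr or R) → R = 11.8 kN/m; (R or Lr) → R = 11.8 kN/m.
[1] 0.9(21.8) - 1.6(26.8) = 19.62 - 42.88 = -23.26
[2] 1.4(21.8) + 1.6(11.0) + 0.6(11.8) = 30.52 + 17.60 + 7.08 = 55.20
[3] 1.3(21.8) + 0.5(5.7) + 0.5(11.8) = 28.34 + 2.85 + 5.90 = 37.09
[4] 1.3(21.8) + 0.6(26.8) + 0.3(11.8) + 0.6(11.0) = 28.34 + 16.08 + 3.54 + 6.60 = 54.56
The controlling combination is 2, giving 55.20 kN/m.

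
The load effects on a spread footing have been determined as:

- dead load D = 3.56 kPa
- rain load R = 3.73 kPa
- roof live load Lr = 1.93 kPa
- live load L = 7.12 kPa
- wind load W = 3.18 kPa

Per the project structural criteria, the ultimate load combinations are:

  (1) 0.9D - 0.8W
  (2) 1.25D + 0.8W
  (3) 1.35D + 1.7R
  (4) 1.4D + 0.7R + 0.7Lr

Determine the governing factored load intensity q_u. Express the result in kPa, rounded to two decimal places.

(1) 0.9(3.56) - 0.8(3.18) = 3.20 - 2.54 = 0.66
(2) 1.25(3.56) + 0.8(3.18) = 4.45 + 2.54 = 6.99
(3) 1.35(3.56) + 1.7(3.73) = 4.81 + 6.34 = 11.15
(4) 1.4(3.56) + 0.7(3.73) + 0.7(1.93) = 8.95
Combination 3 governs: q_u = 11.15 kPa.

11.15 kPa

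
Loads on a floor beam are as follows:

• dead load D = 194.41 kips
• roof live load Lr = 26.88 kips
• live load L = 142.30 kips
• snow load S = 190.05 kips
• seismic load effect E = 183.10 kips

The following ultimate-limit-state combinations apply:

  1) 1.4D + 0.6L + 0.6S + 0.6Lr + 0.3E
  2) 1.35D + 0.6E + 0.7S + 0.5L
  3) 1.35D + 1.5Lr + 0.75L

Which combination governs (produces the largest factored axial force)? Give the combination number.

Combination 2

1) 1.4(194.41) + 0.6(142.30) + 0.6(190.05) + 0.6(26.88) + 0.3(183.10) = 272.17 + 85.38 + 114.03 + 16.13 + 54.93 = 542.64
2) 1.35(194.41) + 0.6(183.10) + 0.7(190.05) + 0.5(142.30) = 262.45 + 109.86 + 133.04 + 71.15 = 576.50
3) 1.35(194.41) + 1.5(26.88) + 0.75(142.30) = 262.45 + 40.32 + 106.73 = 409.50
The largest value is 576.50 kips from combination 2.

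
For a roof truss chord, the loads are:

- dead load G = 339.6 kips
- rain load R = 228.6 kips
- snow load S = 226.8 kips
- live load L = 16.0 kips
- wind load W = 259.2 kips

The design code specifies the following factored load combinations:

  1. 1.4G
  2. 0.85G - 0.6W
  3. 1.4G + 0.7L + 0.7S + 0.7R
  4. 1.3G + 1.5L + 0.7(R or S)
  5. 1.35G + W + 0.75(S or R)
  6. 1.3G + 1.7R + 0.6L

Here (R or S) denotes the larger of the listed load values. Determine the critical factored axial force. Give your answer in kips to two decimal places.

889.11 kips

(R or S) → R = 228.6 kips; (S or R) → R = 228.6 kips.
1. 1.4(339.6) = 475.44
2. 0.85(339.6) - 0.6(259.2) = 288.66 - 155.52 = 133.14
3. 1.4(339.6) + 0.7(16.0) + 0.7(226.8) + 0.7(228.6) = 475.44 + 11.20 + 158.76 + 160.02 = 805.42
4. 1.3(339.6) + 1.5(16.0) + 0.7(228.6) = 441.48 + 24.00 + 160.02 = 625.50
5. 1.35(339.6) + 1.0(259.2) + 0.75(228.6) = 458.46 + 259.20 + 171.45 = 889.11
6. 1.3(339.6) + 1.7(228.6) + 0.6(16.0) = 441.48 + 388.62 + 9.60 = 839.70
Maximum is from combination 5.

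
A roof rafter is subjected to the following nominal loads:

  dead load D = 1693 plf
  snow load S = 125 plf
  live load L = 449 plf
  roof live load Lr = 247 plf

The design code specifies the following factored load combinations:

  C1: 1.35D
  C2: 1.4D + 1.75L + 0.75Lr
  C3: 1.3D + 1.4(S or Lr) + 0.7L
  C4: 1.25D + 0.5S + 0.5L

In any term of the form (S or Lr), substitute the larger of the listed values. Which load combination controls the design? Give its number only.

(S or Lr) → Lr = 247 plf.
C1: 1.35(1693) = 2285.55
C2: 1.4(1693) + 1.75(449) + 0.75(247) = 2370.20 + 785.75 + 185.25 = 3341.20
C3: 1.3(1693) + 1.4(247) + 0.7(449) = 2200.90 + 345.80 + 314.30 = 2861.00
C4: 1.25(1693) + 0.5(125) + 0.5(449) = 2116.25 + 62.50 + 224.50 = 2403.25
The largest value is 3341.20 plf from combination 2.

Combination 2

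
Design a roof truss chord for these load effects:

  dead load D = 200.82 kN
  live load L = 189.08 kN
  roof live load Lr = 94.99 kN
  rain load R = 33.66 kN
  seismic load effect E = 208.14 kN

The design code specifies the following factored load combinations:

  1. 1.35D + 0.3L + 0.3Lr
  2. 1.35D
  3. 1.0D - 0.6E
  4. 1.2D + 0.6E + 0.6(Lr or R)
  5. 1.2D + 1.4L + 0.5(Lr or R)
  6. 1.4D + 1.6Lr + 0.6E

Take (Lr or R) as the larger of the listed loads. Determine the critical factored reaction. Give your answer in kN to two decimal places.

558.02 kN

(Lr or R) → Lr = 94.99 kN.
1. 1.35(200.82) + 0.3(189.08) + 0.3(94.99) = 271.11 + 56.72 + 28.50 = 356.33
2. 1.35(200.82) = 271.11
3. 1.0(200.82) - 0.6(208.14) = 200.82 - 124.88 = 75.94
4. 1.2(200.82) + 0.6(208.14) + 0.6(94.99) = 422.86
5. 1.2(200.82) + 1.4(189.08) + 0.5(94.99) = 240.98 + 264.71 + 47.50 = 553.19
6. 1.4(200.82) + 1.6(94.99) + 0.6(208.14) = 558.02
Maximum is from combination 6.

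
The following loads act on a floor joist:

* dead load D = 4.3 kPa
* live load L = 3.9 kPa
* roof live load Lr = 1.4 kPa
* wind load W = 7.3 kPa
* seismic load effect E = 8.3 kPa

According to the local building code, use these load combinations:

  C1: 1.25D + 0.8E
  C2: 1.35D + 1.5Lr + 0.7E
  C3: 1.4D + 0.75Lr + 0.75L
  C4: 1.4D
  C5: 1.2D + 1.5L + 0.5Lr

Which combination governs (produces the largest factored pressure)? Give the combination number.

Combination 2

C1: 1.25(4.3) + 0.8(8.3) = 5.4 + 6.6 = 12.0
C2: 1.35(4.3) + 1.5(1.4) + 0.7(8.3) = 5.8 + 2.1 + 5.8 = 13.7
C3: 1.4(4.3) + 0.75(1.4) + 0.75(3.9) = 6.0 + 1.1 + 2.9 = 10.0
C4: 1.4(4.3) = 6.0
C5: 1.2(4.3) + 1.5(3.9) + 0.5(1.4) = 11.7
The largest value is 13.7 kPa from combination 2.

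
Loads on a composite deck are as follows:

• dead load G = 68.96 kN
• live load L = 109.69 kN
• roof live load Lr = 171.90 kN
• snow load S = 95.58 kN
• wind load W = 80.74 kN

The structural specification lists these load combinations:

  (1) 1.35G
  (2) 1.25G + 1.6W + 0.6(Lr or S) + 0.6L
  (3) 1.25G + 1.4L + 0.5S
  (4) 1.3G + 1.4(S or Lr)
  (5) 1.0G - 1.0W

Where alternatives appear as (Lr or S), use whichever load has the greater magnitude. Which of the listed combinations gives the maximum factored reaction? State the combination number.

Combination 2

(Lr or S) → Lr = 171.90 kN; (S or Lr) → Lr = 171.90 kN.
(1) 1.35(68.96) = 93.10
(2) 1.25(68.96) + 1.6(80.74) + 0.6(171.90) + 0.6(109.69) = 384.34
(3) 1.25(68.96) + 1.4(109.69) + 0.5(95.58) = 287.56
(4) 1.3(68.96) + 1.4(171.90) = 330.31
(5) 1.0(68.96) - 1.0(80.74) = -11.78
The largest value is 384.34 kN from combination 2.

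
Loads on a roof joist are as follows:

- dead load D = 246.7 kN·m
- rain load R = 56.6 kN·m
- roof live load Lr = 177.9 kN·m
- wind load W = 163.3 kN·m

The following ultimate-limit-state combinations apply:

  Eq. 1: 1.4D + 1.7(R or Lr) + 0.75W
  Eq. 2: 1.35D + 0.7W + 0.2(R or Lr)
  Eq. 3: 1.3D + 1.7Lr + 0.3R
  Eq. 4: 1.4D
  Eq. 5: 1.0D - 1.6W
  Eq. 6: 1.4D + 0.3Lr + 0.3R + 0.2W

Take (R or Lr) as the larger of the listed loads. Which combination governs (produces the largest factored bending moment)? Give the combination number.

(R or Lr) → Lr = 177.9 kN·m.
Eq. 1: 1.4(246.7) + 1.7(177.9) + 0.75(163.3) = 345.38 + 302.43 + 122.48 = 770.29
Eq. 2: 1.35(246.7) + 0.7(163.3) + 0.2(177.9) = 333.05 + 114.31 + 35.58 = 482.94
Eq. 3: 1.3(246.7) + 1.7(177.9) + 0.3(56.6) = 320.71 + 302.43 + 16.98 = 640.12
Eq. 4: 1.4(246.7) = 345.38
Eq. 5: 1.0(246.7) - 1.6(163.3) = 246.70 - 261.28 = -14.58
Eq. 6: 1.4(246.7) + 0.3(177.9) + 0.3(56.6) + 0.2(163.3) = 345.38 + 53.37 + 16.98 + 32.66 = 448.39
The largest value is 770.29 kN·m from combination 1.

Combination 1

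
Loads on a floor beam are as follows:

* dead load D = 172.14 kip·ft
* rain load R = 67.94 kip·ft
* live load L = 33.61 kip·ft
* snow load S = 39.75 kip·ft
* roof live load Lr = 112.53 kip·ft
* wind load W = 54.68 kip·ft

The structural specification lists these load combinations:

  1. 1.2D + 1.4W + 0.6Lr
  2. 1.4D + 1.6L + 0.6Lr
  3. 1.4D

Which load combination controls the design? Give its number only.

1. 1.2(172.14) + 1.4(54.68) + 0.6(112.53) = 350.64
2. 1.4(172.14) + 1.6(33.61) + 0.6(112.53) = 362.29
3. 1.4(172.14) = 241.00
The largest value is 362.29 kip·ft from combination 2.

Combination 2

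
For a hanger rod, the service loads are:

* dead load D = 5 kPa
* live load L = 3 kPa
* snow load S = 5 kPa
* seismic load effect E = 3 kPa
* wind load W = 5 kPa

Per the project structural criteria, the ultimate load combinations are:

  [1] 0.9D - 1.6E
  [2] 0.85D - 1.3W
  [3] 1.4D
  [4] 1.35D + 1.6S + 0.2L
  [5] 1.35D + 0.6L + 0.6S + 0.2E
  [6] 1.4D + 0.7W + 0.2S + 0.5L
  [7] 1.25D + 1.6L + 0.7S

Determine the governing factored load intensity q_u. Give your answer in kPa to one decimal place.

15.4 kPa

[1] 0.9(5) - 1.6(3) = 4.5 - 4.8 = -0.3
[2] 0.85(5) - 1.3(5) = -2.3
[3] 1.4(5) = 7.0
[4] 1.35(5) + 1.6(5) + 0.2(3) = 6.8 + 8.0 + 0.6 = 15.4
[5] 1.35(5) + 0.6(3) + 0.6(5) + 0.2(3) = 6.8 + 1.8 + 3.0 + 0.6 = 12.2
[6] 1.4(5) + 0.7(5) + 0.2(5) + 0.5(3) = 7.0 + 3.5 + 1.0 + 1.5 = 13.0
[7] 1.25(5) + 1.6(3) + 0.7(5) = 6.3 + 4.8 + 3.5 = 14.6
Maximum is from combination 4.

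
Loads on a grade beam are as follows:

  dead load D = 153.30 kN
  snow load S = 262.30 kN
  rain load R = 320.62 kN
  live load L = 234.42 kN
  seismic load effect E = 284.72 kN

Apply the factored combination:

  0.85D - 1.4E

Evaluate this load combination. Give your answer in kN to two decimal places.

-268.30 kN

0.85(153.30) - 1.4(284.72) = 130.31 - 398.61 = -268.30
N_u = -268.30 kN.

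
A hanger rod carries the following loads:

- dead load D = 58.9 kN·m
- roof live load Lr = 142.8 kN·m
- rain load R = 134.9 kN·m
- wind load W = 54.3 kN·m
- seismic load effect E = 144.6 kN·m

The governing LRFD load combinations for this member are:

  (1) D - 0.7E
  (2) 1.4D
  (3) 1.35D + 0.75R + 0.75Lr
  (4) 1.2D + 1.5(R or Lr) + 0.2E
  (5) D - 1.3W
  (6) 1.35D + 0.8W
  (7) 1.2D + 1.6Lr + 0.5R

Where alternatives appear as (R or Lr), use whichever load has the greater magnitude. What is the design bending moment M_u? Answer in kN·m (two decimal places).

366.61 kN·m

(R or Lr) → Lr = 142.8 kN·m.
(1) 1.0(58.9) - 0.7(144.6) = -42.32
(2) 1.4(58.9) = 82.46
(3) 1.35(58.9) + 0.75(134.9) + 0.75(142.8) = 287.79
(4) 1.2(58.9) + 1.5(142.8) + 0.2(144.6) = 313.80
(5) 1.0(58.9) - 1.3(54.3) = -11.69
(6) 1.35(58.9) + 0.8(54.3) = 122.96
(7) 1.2(58.9) + 1.6(142.8) + 0.5(134.9) = 366.61
Maximum is from combination 7.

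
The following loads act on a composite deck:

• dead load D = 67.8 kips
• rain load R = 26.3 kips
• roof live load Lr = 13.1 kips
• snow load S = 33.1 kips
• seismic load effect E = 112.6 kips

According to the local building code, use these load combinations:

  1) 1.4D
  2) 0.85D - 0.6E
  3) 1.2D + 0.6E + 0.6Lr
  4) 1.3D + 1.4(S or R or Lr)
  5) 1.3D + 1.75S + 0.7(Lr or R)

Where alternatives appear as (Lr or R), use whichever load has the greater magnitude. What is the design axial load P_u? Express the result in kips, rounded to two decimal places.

(S or R or Lr) → S = 33.1 kips; (Lr or R) → R = 26.3 kips.
1) 1.4(67.8) = 94.92
2) 0.85(67.8) - 0.6(112.6) = 57.63 - 67.56 = -9.93
3) 1.2(67.8) + 0.6(112.6) + 0.6(13.1) = 81.36 + 67.56 + 7.86 = 156.78
4) 1.3(67.8) + 1.4(33.1) = 88.14 + 46.34 = 134.48
5) 1.3(67.8) + 1.75(33.1) + 0.7(26.3) = 88.14 + 57.93 + 18.41 = 164.48
Combination 5 governs: P_u = 164.48 kips.

164.48 kips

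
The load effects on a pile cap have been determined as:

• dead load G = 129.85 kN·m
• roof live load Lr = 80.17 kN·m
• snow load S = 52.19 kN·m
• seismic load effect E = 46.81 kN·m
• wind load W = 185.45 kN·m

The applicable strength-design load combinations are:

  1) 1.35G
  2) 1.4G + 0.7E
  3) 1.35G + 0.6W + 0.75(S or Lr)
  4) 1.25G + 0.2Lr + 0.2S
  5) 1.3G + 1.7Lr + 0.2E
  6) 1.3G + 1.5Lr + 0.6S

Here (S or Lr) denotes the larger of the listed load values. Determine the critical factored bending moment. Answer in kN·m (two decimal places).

346.70 kN·m

(S or Lr) → Lr = 80.17 kN·m.
1) 1.35(129.85) = 175.30
2) 1.4(129.85) + 0.7(46.81) = 181.79 + 32.77 = 214.56
3) 1.35(129.85) + 0.6(185.45) + 0.75(80.17) = 175.30 + 111.27 + 60.13 = 346.70
4) 1.25(129.85) + 0.2(80.17) + 0.2(52.19) = 162.31 + 16.03 + 10.44 = 188.78
5) 1.3(129.85) + 1.7(80.17) + 0.2(46.81) = 168.81 + 136.29 + 9.36 = 314.46
6) 1.3(129.85) + 1.5(80.17) + 0.6(52.19) = 320.37
The controlling combination is 3, giving 346.70 kN·m.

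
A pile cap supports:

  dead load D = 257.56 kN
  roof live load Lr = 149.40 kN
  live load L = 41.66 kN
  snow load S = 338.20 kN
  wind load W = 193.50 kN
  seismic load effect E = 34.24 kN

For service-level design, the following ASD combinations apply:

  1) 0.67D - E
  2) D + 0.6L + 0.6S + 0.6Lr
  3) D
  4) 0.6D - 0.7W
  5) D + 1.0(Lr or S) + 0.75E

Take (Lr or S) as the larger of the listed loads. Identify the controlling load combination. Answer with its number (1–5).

(Lr or S) → S = 338.20 kN.
1) 0.67(257.56) - 1.0(34.24) = 138.33
2) 1.0(257.56) + 0.6(41.66) + 0.6(338.20) + 0.6(149.40) = 575.12
3) 1.0(257.56) = 257.56
4) 0.6(257.56) - 0.7(193.50) = 19.09
5) 1.0(257.56) + 1.0(338.20) + 0.75(34.24) = 621.44
The largest value is 621.44 kN from combination 5.

Combination 5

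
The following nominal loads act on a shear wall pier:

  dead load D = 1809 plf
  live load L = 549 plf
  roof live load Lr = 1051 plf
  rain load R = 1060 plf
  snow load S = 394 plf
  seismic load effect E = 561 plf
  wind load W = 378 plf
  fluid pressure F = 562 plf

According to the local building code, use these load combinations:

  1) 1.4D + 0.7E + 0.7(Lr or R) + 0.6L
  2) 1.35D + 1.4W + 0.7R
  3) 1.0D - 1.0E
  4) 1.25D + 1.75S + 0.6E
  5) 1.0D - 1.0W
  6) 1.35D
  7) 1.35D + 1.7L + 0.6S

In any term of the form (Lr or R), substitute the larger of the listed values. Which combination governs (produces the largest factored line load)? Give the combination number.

Combination 1

(Lr or R) → R = 1060 plf.
1) 1.4(1809) + 0.7(561) + 0.7(1060) + 0.6(549) = 2532.60 + 392.70 + 742.00 + 329.40 = 3996.70
2) 1.35(1809) + 1.4(378) + 0.7(1060) = 2442.15 + 529.20 + 742.00 = 3713.35
3) 1.0(1809) - 1.0(561) = 1809.00 - 561.00 = 1248.00
4) 1.25(1809) + 1.75(394) + 0.6(561) = 2261.25 + 689.50 + 336.60 = 3287.35
5) 1.0(1809) - 1.0(378) = 1809.00 - 378.00 = 1431.00
6) 1.35(1809) = 2442.15
7) 1.35(1809) + 1.7(549) + 0.6(394) = 2442.15 + 933.30 + 236.40 = 3611.85
The largest value is 3996.70 plf from combination 1.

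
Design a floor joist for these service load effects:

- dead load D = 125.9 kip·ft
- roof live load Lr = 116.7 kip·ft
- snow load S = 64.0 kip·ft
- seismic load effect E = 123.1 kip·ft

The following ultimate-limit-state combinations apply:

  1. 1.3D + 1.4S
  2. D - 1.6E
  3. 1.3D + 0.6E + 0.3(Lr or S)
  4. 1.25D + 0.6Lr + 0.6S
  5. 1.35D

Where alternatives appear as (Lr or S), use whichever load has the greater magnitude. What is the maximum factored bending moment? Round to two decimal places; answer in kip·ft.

272.54 kip·ft

(Lr or S) → Lr = 116.7 kip·ft.
1. 1.3(125.9) + 1.4(64.0) = 163.67 + 89.60 = 253.27
2. 1.0(125.9) - 1.6(123.1) = 125.90 - 196.96 = -71.06
3. 1.3(125.9) + 0.6(123.1) + 0.3(116.7) = 163.67 + 73.86 + 35.01 = 272.54
4. 1.25(125.9) + 0.6(116.7) + 0.6(64.0) = 157.38 + 70.02 + 38.40 = 265.80
5. 1.35(125.9) = 169.97
Combination 3 governs: M_u = 272.54 kip·ft.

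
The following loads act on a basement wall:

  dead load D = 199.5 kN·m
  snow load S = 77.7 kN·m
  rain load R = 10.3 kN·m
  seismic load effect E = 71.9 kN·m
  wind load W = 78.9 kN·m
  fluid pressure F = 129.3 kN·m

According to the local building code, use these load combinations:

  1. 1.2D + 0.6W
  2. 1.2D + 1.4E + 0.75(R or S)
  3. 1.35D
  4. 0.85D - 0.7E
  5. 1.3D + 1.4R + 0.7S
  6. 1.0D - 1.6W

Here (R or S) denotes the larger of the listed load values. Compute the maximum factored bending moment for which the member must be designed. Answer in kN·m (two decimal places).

(R or S) → S = 77.7 kN·m.
1. 1.2(199.5) + 0.6(78.9) = 286.74
2. 1.2(199.5) + 1.4(71.9) + 0.75(77.7) = 398.34
3. 1.35(199.5) = 269.33
4. 0.85(199.5) - 0.7(71.9) = 119.25
5. 1.3(199.5) + 1.4(10.3) + 0.7(77.7) = 328.16
6. 1.0(199.5) - 1.6(78.9) = 73.26
Combination 2 governs: M_u = 398.34 kN·m.

398.34 kN·m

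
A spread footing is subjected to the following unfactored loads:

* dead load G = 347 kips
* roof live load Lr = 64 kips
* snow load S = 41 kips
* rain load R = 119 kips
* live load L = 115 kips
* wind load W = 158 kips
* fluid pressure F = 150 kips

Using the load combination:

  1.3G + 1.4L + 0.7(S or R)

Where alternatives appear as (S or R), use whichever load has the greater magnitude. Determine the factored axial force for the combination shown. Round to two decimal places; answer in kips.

695.40 kips

(S or R) → R = 119 kips.
1.3(347) + 1.4(115) + 0.7(119) = 451.10 + 161.00 + 83.30 = 695.40
P_u = 695.40 kips.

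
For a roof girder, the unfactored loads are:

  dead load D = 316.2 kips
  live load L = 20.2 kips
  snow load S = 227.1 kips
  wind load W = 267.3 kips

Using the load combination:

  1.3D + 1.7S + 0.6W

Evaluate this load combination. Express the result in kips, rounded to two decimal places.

1.3(316.2) + 1.7(227.1) + 0.6(267.3) = 957.51
P_u = 957.51 kips.

957.51 kips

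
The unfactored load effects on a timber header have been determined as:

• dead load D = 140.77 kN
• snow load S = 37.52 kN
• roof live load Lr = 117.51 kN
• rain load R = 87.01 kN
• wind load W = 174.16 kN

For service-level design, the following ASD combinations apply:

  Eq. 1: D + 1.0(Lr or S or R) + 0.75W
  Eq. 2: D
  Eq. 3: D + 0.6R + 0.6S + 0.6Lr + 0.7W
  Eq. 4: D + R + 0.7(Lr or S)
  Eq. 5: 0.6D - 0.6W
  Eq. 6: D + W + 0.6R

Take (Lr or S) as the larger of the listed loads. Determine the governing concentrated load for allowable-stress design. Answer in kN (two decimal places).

407.91 kN

(Lr or S or R) → Lr = 117.51 kN; (Lr or S) → Lr = 117.51 kN.
Eq. 1: 1.0(140.77) + 1.0(117.51) + 0.75(174.16) = 140.77 + 117.51 + 130.62 = 388.90
Eq. 2: 1.0(140.77) = 140.77
Eq. 3: 1.0(140.77) + 0.6(87.01) + 0.6(37.52) + 0.6(117.51) + 0.7(174.16) = 140.77 + 52.21 + 22.51 + 70.51 + 121.91 = 407.91
Eq. 4: 1.0(140.77) + 1.0(87.01) + 0.7(117.51) = 140.77 + 87.01 + 82.26 = 310.04
Eq. 5: 0.6(140.77) - 0.6(174.16) = -20.03
Eq. 6: 1.0(140.77) + 1.0(174.16) + 0.6(87.01) = 140.77 + 174.16 + 52.21 = 367.14
Combination 3 governs: P = 407.91 kN.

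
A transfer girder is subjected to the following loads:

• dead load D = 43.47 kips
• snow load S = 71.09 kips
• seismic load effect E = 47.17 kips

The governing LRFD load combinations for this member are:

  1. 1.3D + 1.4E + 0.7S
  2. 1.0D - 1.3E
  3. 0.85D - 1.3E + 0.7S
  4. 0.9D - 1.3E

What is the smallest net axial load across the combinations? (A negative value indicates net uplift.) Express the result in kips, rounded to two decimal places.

-22.20 kips

1. 1.3(43.47) + 1.4(47.17) + 0.7(71.09) = 56.51 + 66.04 + 49.76 = 172.31
2. 1.0(43.47) - 1.3(47.17) = 43.47 - 61.32 = -17.85
3. 0.85(43.47) - 1.3(47.17) + 0.7(71.09) = 36.95 - 61.32 + 49.76 = 25.39
4. 0.9(43.47) - 1.3(47.17) = 39.12 - 61.32 = -22.20
Combination 4 gives the minimum: -22.20 kips.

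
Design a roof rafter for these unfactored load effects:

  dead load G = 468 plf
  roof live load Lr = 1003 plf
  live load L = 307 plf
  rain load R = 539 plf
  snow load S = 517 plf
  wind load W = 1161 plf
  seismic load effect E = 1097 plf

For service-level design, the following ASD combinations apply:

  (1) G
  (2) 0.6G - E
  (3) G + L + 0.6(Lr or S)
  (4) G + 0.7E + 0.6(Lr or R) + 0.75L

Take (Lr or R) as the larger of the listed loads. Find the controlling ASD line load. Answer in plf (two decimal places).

2067.95 plf

(Lr or S) → Lr = 1003 plf; (Lr or R) → Lr = 1003 plf.
(1) 1.0(468) = 468.00
(2) 0.6(468) - 1.0(1097) = 280.80 - 1097.00 = -816.20
(3) 1.0(468) + 1.0(307) + 0.6(1003) = 468.00 + 307.00 + 601.80 = 1376.80
(4) 1.0(468) + 0.7(1097) + 0.6(1003) + 0.75(307) = 468.00 + 767.90 + 601.80 + 230.25 = 2067.95
Maximum is from combination 4.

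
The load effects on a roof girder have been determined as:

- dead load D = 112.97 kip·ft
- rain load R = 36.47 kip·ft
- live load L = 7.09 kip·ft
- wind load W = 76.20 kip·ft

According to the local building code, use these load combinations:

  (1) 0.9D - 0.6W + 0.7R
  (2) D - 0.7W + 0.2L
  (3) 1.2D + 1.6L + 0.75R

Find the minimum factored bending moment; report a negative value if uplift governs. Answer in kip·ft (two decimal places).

61.05 kip·ft

(1) 0.9(112.97) - 0.6(76.20) + 0.7(36.47) = 101.67 - 45.72 + 25.53 = 81.48
(2) 1.0(112.97) - 0.7(76.20) + 0.2(7.09) = 112.97 - 53.34 + 1.42 = 61.05
(3) 1.2(112.97) + 1.6(7.09) + 0.75(36.47) = 174.26
Combination 2 gives the minimum: 61.05 kip·ft.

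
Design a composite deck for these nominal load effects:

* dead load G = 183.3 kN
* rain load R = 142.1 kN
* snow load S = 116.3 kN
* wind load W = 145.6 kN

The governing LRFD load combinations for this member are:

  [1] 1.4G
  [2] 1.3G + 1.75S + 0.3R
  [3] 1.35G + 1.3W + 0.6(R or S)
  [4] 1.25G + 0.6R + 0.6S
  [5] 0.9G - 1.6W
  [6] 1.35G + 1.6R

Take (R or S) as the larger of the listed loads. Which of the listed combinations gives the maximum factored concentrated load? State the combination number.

Combination 3

(R or S) → R = 142.1 kN.
[1] 1.4(183.3) = 256.6
[2] 1.3(183.3) + 1.75(116.3) + 0.3(142.1) = 484.4
[3] 1.35(183.3) + 1.3(145.6) + 0.6(142.1) = 522.0
[4] 1.25(183.3) + 0.6(142.1) + 0.6(116.3) = 384.2
[5] 0.9(183.3) - 1.6(145.6) = -68.0
[6] 1.35(183.3) + 1.6(142.1) = 474.8
The largest value is 522.0 kN from combination 3.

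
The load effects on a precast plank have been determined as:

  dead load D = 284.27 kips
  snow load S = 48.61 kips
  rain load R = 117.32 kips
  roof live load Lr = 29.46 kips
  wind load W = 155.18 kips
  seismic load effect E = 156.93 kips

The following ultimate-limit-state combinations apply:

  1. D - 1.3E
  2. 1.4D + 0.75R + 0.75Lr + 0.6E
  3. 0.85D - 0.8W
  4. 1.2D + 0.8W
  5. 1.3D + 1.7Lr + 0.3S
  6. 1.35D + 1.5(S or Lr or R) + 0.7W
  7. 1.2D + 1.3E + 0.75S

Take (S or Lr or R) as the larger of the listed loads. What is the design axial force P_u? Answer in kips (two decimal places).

668.37 kips

(S or Lr or R) → R = 117.32 kips.
1. 1.0(284.27) - 1.3(156.93) = 80.26
2. 1.4(284.27) + 0.75(117.32) + 0.75(29.46) + 0.6(156.93) = 602.22
3. 0.85(284.27) - 0.8(155.18) = 117.49
4. 1.2(284.27) + 0.8(155.18) = 465.27
5. 1.3(284.27) + 1.7(29.46) + 0.3(48.61) = 434.22
6. 1.35(284.27) + 1.5(117.32) + 0.7(155.18) = 668.37
7. 1.2(284.27) + 1.3(156.93) + 0.75(48.61) = 581.59
The controlling combination is 6, giving 668.37 kips.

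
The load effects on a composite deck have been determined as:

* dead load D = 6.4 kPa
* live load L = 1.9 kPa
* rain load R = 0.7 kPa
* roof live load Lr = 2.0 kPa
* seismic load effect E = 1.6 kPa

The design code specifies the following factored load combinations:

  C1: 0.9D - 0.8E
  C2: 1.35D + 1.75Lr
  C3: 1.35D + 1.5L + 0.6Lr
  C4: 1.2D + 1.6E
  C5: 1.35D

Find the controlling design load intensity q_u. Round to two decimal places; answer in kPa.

12.69 kPa

C1: 0.9(6.4) - 0.8(1.6) = 4.48
C2: 1.35(6.4) + 1.75(2.0) = 12.14
C3: 1.35(6.4) + 1.5(1.9) + 0.6(2.0) = 12.69
C4: 1.2(6.4) + 1.6(1.6) = 10.24
C5: 1.35(6.4) = 8.64
The controlling combination is 3, giving 12.69 kPa.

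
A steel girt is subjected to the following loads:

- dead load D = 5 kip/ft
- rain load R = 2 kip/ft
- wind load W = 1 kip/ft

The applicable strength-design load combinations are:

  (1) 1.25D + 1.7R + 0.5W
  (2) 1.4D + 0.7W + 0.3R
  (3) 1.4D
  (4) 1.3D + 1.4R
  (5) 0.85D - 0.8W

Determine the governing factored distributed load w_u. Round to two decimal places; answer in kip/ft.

(1) 1.25(5) + 1.7(2) + 0.5(1) = 6.25 + 3.40 + 0.50 = 10.15
(2) 1.4(5) + 0.7(1) + 0.3(2) = 7.00 + 0.70 + 0.60 = 8.30
(3) 1.4(5) = 7.00
(4) 1.3(5) + 1.4(2) = 6.50 + 2.80 = 9.30
(5) 0.85(5) - 0.8(1) = 4.25 - 0.80 = 3.45
The controlling combination is 1, giving 10.15 kip/ft.

10.15 kip/ft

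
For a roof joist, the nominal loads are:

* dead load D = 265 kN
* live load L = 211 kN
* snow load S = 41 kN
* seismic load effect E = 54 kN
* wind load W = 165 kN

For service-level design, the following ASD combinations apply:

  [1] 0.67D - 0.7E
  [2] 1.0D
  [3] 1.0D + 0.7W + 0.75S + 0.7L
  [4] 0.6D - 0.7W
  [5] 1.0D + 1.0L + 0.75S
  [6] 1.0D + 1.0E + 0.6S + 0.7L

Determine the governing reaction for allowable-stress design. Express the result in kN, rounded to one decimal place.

[1] 0.67(265) - 0.7(54) = 177.6 - 37.8 = 139.8
[2] 1.0(265) = 265.0
[3] 1.0(265) + 0.7(165) + 0.75(41) + 0.7(211) = 265.0 + 115.5 + 30.8 + 147.7 = 559.0
[4] 0.6(265) - 0.7(165) = 159.0 - 115.5 = 43.5
[5] 1.0(265) + 1.0(211) + 0.75(41) = 265.0 + 211.0 + 30.8 = 506.8
[6] 1.0(265) + 1.0(54) + 0.6(41) + 0.7(211) = 265.0 + 54.0 + 24.6 + 147.7 = 491.3
Combination 3 governs: V = 559.0 kN.

559.0 kN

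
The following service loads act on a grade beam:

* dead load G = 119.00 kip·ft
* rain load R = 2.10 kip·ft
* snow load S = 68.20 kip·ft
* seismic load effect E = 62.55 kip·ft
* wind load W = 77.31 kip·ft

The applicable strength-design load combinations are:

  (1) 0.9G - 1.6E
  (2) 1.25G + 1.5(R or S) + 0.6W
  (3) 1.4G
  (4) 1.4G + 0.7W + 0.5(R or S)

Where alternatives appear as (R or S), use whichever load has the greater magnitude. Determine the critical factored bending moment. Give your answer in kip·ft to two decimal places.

(R or S) → S = 68.20 kip·ft.
(1) 0.9(119.00) - 1.6(62.55) = 7.02
(2) 1.25(119.00) + 1.5(68.20) + 0.6(77.31) = 297.44
(3) 1.4(119.00) = 166.60
(4) 1.4(119.00) + 0.7(77.31) + 0.5(68.20) = 254.82
Maximum is from combination 2.

297.44 kip·ft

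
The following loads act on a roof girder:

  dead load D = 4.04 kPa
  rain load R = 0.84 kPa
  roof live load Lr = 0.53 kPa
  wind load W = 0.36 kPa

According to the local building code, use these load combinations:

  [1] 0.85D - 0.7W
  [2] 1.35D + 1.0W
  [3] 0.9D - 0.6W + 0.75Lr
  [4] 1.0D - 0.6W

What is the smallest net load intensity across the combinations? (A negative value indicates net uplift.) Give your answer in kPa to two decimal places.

3.18 kPa

[1] 0.85(4.04) - 0.7(0.36) = 3.43 - 0.25 = 3.18
[2] 1.35(4.04) + 1.0(0.36) = 5.45 + 0.36 = 5.81
[3] 0.9(4.04) - 0.6(0.36) + 0.75(0.53) = 3.64 - 0.22 + 0.40 = 3.82
[4] 1.0(4.04) - 0.6(0.36) = 4.04 - 0.22 = 3.82
Combination 1 gives the minimum: 3.18 kPa.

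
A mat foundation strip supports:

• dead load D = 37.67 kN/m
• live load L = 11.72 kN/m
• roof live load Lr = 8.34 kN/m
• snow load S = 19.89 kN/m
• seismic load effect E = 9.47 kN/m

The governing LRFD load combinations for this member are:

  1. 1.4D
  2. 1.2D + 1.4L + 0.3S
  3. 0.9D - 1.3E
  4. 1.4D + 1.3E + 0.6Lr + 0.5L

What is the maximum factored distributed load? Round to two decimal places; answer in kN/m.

1. 1.4(37.67) = 52.74
2. 1.2(37.67) + 1.4(11.72) + 0.3(19.89) = 45.20 + 16.41 + 5.97 = 67.58
3. 0.9(37.67) - 1.3(9.47) = 33.90 - 12.31 = 21.59
4. 1.4(37.67) + 1.3(9.47) + 0.6(8.34) + 0.5(11.72) = 52.74 + 12.31 + 5.00 + 5.86 = 75.91
The controlling combination is 4, giving 75.91 kN/m.

75.91 kN/m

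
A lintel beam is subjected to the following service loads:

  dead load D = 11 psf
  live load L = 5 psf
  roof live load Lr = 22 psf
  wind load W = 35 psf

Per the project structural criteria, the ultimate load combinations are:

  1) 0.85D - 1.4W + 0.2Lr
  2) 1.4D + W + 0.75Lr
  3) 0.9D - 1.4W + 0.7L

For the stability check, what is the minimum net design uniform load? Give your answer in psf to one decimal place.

1) 0.85(11) - 1.4(35) + 0.2(22) = -35.3
2) 1.4(11) + 1.0(35) + 0.75(22) = 15.4 + 35.0 + 16.5 = 66.9
3) 0.9(11) - 1.4(35) + 0.7(5) = 9.9 - 49.0 + 3.5 = -35.6
Combination 3 gives the minimum: -35.6 psf.

-35.6 psf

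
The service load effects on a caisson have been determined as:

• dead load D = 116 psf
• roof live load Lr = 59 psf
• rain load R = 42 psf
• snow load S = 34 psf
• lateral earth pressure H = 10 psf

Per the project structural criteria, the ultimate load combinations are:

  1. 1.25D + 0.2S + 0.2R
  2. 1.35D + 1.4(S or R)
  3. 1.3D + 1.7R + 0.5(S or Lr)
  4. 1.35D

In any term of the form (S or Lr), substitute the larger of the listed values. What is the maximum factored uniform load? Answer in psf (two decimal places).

(S or R) → R = 42 psf; (S or Lr) → Lr = 59 psf.
1. 1.25(116) + 0.2(34) + 0.2(42) = 160.20
2. 1.35(116) + 1.4(42) = 215.40
3. 1.3(116) + 1.7(42) + 0.5(59) = 251.70
4. 1.35(116) = 156.60
Maximum is from combination 3.

251.70 psf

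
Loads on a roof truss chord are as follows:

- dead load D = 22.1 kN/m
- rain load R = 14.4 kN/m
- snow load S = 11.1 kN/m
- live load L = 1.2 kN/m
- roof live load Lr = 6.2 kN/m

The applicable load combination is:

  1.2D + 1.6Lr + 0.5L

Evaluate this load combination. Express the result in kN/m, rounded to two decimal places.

37.04 kN/m

1.2(22.1) + 1.6(6.2) + 0.5(1.2) = 26.52 + 9.92 + 0.60 = 37.04
w_u = 37.04 kN/m.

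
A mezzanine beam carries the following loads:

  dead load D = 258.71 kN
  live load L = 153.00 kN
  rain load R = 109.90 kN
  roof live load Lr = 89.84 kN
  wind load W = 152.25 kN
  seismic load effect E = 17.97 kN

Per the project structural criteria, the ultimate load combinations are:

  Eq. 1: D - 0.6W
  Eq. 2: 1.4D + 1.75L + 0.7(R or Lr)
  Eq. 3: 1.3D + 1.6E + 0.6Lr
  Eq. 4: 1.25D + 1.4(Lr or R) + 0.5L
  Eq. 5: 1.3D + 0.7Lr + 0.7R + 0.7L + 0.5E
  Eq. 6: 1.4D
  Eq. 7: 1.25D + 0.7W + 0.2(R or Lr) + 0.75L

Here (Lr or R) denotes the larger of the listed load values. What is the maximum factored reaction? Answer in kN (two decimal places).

(R or Lr) → R = 109.90 kN; (Lr or R) → R = 109.90 kN.
Eq. 1: 1.0(258.71) - 0.6(152.25) = 258.71 - 91.35 = 167.36
Eq. 2: 1.4(258.71) + 1.75(153.00) + 0.7(109.90) = 362.19 + 267.75 + 76.93 = 706.87
Eq. 3: 1.3(258.71) + 1.6(17.97) + 0.6(89.84) = 418.98
Eq. 4: 1.25(258.71) + 1.4(109.90) + 0.5(153.00) = 323.39 + 153.86 + 76.50 = 553.75
Eq. 5: 1.3(258.71) + 0.7(89.84) + 0.7(109.90) + 0.7(153.00) + 0.5(17.97) = 336.32 + 62.89 + 76.93 + 107.10 + 8.99 = 592.23
Eq. 6: 1.4(258.71) = 362.19
Eq. 7: 1.25(258.71) + 0.7(152.25) + 0.2(109.90) + 0.75(153.00) = 566.69
Combination 2 governs: V_u = 706.87 kN.

706.87 kN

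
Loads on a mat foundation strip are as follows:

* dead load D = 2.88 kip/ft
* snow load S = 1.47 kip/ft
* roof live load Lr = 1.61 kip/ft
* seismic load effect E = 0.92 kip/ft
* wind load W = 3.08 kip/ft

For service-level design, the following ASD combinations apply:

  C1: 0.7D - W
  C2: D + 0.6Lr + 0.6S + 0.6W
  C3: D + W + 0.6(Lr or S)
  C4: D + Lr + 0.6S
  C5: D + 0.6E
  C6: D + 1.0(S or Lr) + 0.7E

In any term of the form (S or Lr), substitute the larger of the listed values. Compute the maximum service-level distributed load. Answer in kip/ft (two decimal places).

(Lr or S) → Lr = 1.61 kip/ft; (S or Lr) → Lr = 1.61 kip/ft.
C1: 0.7(2.88) - 1.0(3.08) = -1.06
C2: 1.0(2.88) + 0.6(1.61) + 0.6(1.47) + 0.6(3.08) = 6.58
C3: 1.0(2.88) + 1.0(3.08) + 0.6(1.61) = 6.93
C4: 1.0(2.88) + 1.0(1.61) + 0.6(1.47) = 5.37
C5: 1.0(2.88) + 0.6(0.92) = 3.43
C6: 1.0(2.88) + 1.0(1.61) + 0.7(0.92) = 5.13
The controlling combination is 3, giving 6.93 kip/ft.

6.93 kip/ft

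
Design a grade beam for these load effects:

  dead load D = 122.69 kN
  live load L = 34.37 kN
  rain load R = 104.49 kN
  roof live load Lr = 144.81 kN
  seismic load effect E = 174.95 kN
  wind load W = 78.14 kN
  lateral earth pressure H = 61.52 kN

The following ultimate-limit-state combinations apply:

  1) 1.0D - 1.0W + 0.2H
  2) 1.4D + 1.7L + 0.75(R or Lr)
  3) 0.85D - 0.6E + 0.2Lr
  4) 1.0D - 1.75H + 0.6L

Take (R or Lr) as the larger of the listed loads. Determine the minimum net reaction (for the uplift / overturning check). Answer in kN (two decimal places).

28.28 kN

(R or Lr) → Lr = 144.81 kN.
1) 1.0(122.69) - 1.0(78.14) + 0.2(61.52) = 122.69 - 78.14 + 12.30 = 56.85
2) 1.4(122.69) + 1.7(34.37) + 0.75(144.81) = 338.80
3) 0.85(122.69) - 0.6(174.95) + 0.2(144.81) = 104.29 - 104.97 + 28.96 = 28.28
4) 1.0(122.69) - 1.75(61.52) + 0.6(34.37) = 122.69 - 107.66 + 20.62 = 35.65
Combination 3 gives the minimum: 28.28 kN.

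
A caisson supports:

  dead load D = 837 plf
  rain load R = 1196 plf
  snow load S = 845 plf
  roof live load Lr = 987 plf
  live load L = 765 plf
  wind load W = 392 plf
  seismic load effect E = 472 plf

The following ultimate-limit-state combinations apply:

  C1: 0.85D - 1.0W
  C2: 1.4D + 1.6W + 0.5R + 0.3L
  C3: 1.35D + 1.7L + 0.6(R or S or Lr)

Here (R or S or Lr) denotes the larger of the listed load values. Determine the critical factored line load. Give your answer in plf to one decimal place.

3148.1 plf

(R or S or Lr) → R = 1196 plf.
C1: 0.85(837) - 1.0(392) = 711.5 - 392.0 = 319.5
C2: 1.4(837) + 1.6(392) + 0.5(1196) + 0.3(765) = 1171.8 + 627.2 + 598.0 + 229.5 = 2626.5
C3: 1.35(837) + 1.7(765) + 0.6(1196) = 1130.0 + 1300.5 + 717.6 = 3148.1
Combination 3 governs: w_u = 3148.1 plf.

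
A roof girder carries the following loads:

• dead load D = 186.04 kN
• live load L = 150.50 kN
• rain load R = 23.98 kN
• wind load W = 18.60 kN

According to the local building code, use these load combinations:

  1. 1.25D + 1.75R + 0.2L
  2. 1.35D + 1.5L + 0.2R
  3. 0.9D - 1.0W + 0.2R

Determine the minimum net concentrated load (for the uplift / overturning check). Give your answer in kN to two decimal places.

153.63 kN

1. 1.25(186.04) + 1.75(23.98) + 0.2(150.50) = 232.55 + 41.97 + 30.10 = 304.62
2. 1.35(186.04) + 1.5(150.50) + 0.2(23.98) = 251.15 + 225.75 + 4.80 = 481.70
3. 0.9(186.04) - 1.0(18.60) + 0.2(23.98) = 153.63
Combination 3 gives the minimum: 153.63 kN.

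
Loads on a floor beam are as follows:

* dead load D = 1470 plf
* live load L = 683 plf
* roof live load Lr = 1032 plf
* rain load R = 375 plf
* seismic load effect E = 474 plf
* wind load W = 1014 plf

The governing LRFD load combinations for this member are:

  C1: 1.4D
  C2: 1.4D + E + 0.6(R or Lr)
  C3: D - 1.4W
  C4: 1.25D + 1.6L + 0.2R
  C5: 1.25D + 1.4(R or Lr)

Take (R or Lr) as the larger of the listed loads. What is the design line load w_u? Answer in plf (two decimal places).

(R or Lr) → Lr = 1032 plf.
C1: 1.4(1470) = 2058.00
C2: 1.4(1470) + 1.0(474) + 0.6(1032) = 2058.00 + 474.00 + 619.20 = 3151.20
C3: 1.0(1470) - 1.4(1014) = 1470.00 - 1419.60 = 50.40
C4: 1.25(1470) + 1.6(683) + 0.2(375) = 1837.50 + 1092.80 + 75.00 = 3005.30
C5: 1.25(1470) + 1.4(1032) = 1837.50 + 1444.80 = 3282.30
The controlling combination is 5, giving 3282.30 plf.

3282.30 plf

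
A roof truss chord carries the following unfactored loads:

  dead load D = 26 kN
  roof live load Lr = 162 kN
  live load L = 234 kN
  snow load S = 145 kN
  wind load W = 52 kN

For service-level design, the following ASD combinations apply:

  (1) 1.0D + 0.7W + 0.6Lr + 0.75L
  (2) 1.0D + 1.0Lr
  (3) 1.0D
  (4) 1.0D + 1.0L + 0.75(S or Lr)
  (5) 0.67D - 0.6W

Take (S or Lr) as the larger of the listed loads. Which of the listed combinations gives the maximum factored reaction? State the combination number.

(S or Lr) → Lr = 162 kN.
(1) 1.0(26) + 0.7(52) + 0.6(162) + 0.75(234) = 26.00 + 36.40 + 97.20 + 175.50 = 335.10
(2) 1.0(26) + 1.0(162) = 26.00 + 162.00 = 188.00
(3) 1.0(26) = 26.00
(4) 1.0(26) + 1.0(234) + 0.75(162) = 26.00 + 234.00 + 121.50 = 381.50
(5) 0.67(26) - 0.6(52) = 17.42 - 31.20 = -13.78
The largest value is 381.50 kN from combination 4.

Combination 4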